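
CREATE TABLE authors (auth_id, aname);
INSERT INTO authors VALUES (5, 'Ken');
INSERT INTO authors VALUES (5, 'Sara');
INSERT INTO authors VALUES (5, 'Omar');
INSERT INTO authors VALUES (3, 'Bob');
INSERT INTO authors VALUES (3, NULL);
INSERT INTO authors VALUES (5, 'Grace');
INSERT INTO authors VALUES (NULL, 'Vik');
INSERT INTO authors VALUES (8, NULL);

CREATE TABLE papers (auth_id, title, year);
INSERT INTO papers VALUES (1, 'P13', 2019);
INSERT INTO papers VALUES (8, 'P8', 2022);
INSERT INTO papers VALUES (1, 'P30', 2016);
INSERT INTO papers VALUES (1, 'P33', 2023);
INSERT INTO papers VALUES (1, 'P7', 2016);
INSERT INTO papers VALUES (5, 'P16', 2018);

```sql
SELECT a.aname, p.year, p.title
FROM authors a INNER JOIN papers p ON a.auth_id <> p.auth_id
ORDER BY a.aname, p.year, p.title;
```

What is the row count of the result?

37

INNER JOIN keeps only pairs where the ON condition holds.
Matching on a.auth_id <> p.auth_id. A NULL in a compared column never satisfies the condition.
- auth_id=5: 5 matching p row(s), so 5 row(s) emitted.
- auth_id=5: 5 matching p row(s), so 5 row(s) emitted.
- auth_id=5: 5 matching p row(s), so 5 row(s) emitted.
- auth_id=3: 6 matching p row(s), so 6 row(s) emitted.
- auth_id=3: 6 matching p row(s), so 6 row(s) emitted.
- auth_id=5: 5 matching p row(s), so 5 row(s) emitted.
- auth_id=NULL: no matching p row, dropped.
- auth_id=8: 5 matching p row(s), so 5 row(s) emitted.
Total: 37 rows.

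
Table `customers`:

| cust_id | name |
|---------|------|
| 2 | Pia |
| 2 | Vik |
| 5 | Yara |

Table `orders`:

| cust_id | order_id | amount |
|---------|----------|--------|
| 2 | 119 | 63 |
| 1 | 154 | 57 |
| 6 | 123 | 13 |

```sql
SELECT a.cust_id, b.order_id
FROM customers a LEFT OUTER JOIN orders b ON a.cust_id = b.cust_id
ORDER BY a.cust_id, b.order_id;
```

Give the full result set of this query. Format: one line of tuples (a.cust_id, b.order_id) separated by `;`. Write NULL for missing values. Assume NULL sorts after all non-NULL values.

(2, 119); (2, 119); (5, NULL)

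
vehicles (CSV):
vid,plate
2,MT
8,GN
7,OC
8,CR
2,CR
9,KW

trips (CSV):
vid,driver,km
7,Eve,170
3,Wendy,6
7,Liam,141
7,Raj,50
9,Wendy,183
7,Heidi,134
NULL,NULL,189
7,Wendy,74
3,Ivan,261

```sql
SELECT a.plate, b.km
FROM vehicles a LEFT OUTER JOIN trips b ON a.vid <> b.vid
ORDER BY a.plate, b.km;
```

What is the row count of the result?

LEFT JOIN keeps every row from `vehicles`; unmatched rows get NULL for `trips`'s columns.
Matching on a.vid <> b.vid. A NULL in a compared column never satisfies the condition.
- a[0] vid=2 → 8 match(es) in b → 8 row(s).
- a[1] vid=8 → 8 match(es) in b → 8 row(s).
- a[2] vid=7 → 3 match(es) in b → 3 row(s).
- a[3] vid=8 → 8 match(es) in b → 8 row(s).
- a[4] vid=2 → 8 match(es) in b → 8 row(s).
- a[5] vid=9 → 7 match(es) in b → 7 row(s).
Total: 42 rows.

42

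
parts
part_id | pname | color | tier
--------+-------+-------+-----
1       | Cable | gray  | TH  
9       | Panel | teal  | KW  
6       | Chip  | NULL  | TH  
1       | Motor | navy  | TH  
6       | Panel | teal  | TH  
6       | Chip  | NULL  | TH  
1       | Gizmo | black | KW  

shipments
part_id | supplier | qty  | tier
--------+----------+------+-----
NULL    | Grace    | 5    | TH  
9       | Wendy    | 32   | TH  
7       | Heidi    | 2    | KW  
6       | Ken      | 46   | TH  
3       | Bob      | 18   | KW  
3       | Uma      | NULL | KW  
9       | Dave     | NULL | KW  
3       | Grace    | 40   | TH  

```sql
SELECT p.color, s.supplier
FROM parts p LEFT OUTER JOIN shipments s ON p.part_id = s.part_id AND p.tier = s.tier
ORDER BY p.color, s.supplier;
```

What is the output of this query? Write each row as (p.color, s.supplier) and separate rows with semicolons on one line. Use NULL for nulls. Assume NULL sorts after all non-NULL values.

(black, NULL); (gray, NULL); (navy, NULL); (teal, Dave); (teal, Ken); (NULL, Ken); (NULL, Ken)

LEFT JOIN keeps every row from `parts`; unmatched rows get NULL for `shipments`'s columns.
Matching on p.part_id = s.part_id AND p.tier = s.tier. A NULL in a compared column never satisfies the condition.
- p row (part_id=1, tier=TH): no match → kept, s columns NULL.
- p row (part_id=9, tier=KW): matches 1 s row(s) → 1 output row(s).
- p row (part_id=6, tier=TH): matches 1 s row(s) → 1 output row(s).
- p row (part_id=1, tier=TH): no match → kept, s columns NULL.
- p row (part_id=6, tier=TH): matches 1 s row(s) → 1 output row(s).
- p row (part_id=6, tier=TH): matches 1 s row(s) → 1 output row(s).
- p row (part_id=1, tier=KW): no match → kept, s columns NULL.
After projecting and ordering:
p.color | s.supplier
black | NULL
gray | NULL
navy | NULL
teal | Dave
teal | Ken
NULL | Ken
NULL | Ken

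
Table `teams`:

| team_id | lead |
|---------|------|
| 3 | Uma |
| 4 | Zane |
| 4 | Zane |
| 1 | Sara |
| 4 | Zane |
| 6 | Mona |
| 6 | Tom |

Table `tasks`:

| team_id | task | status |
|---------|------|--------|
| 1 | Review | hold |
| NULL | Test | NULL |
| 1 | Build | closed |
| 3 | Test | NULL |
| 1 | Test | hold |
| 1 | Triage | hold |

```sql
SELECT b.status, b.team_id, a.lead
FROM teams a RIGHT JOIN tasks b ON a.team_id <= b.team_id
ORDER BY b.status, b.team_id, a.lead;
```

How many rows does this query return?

7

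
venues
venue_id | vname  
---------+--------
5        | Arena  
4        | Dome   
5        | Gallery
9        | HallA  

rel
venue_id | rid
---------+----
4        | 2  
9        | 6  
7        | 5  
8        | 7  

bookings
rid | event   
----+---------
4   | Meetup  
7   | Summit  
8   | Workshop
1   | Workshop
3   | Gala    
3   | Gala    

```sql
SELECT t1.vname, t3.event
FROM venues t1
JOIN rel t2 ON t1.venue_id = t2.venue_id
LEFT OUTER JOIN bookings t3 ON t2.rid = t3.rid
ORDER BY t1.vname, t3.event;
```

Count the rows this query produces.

2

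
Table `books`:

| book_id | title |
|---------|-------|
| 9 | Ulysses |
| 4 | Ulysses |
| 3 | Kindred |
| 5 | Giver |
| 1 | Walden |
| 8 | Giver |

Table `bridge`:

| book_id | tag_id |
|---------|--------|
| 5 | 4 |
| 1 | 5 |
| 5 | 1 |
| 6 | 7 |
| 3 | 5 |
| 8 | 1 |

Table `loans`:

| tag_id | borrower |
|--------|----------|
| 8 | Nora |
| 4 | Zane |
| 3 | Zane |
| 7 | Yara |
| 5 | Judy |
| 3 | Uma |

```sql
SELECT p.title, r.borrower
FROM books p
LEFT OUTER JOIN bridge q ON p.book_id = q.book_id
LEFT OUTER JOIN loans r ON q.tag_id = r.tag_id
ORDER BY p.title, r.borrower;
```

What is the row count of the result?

7

Step 1 — p LEFT JOIN q on book_id → 7 row(s).
Then LEFT JOIN `loans r` on tag_id: each of those 7 rows is kept; rows whose q.tag_id has no match in r get NULL for r's columns.
Result: 7 row(s).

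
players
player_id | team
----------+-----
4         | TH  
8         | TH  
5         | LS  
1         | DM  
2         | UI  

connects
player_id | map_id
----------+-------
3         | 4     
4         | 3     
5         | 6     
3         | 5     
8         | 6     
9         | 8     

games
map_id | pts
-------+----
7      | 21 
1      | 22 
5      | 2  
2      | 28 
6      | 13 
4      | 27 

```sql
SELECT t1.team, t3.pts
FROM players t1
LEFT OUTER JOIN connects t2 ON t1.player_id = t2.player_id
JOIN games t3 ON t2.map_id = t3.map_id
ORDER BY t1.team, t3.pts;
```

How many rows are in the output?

Evaluate left to right. First `players t1 LEFT JOIN connects t2` on player_id: 5 row(s).
Then INNER JOIN `games t3` on map_id: keep only rows whose t2.map_id appears in t3.
Result: 2 row(s).

2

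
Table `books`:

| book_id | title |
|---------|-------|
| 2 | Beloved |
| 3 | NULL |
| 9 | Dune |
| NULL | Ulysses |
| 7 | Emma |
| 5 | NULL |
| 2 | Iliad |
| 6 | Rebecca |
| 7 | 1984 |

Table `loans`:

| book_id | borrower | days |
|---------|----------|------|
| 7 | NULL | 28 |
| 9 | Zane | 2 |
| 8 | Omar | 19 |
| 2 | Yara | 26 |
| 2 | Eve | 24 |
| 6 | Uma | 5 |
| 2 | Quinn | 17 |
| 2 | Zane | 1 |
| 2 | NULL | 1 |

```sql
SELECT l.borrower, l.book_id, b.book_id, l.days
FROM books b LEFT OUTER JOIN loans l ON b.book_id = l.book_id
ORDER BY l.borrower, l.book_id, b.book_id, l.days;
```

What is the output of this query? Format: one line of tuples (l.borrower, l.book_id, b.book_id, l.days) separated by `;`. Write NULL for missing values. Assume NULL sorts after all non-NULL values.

LEFT JOIN keeps every row from `books`; unmatched rows get NULL for `loans`'s columns.
Matching on b.book_id = l.book_id. A NULL in a compared column never satisfies the condition.
Matched pairs: 14; unmatched b rows kept: 3.

(Eve, 2, 2, 24); (Eve, 2, 2, 24); (Quinn, 2, 2, 17); (Quinn, 2, 2, 17); (Uma, 6, 6, 5); (Yara, 2, 2, 26); (Yara, 2, 2, 26); (Zane, 2, 2, 1); (Zane, 2, 2, 1); (Zane, 9, 9, 2); (NULL, 2, 2, 1); (NULL, 2, 2, 1); (NULL, 7, 7, 28); (NULL, 7, 7, 28); (NULL, NULL, 3, NULL); (NULL, NULL, 5, NULL); (NULL, NULL, NULL, NULL)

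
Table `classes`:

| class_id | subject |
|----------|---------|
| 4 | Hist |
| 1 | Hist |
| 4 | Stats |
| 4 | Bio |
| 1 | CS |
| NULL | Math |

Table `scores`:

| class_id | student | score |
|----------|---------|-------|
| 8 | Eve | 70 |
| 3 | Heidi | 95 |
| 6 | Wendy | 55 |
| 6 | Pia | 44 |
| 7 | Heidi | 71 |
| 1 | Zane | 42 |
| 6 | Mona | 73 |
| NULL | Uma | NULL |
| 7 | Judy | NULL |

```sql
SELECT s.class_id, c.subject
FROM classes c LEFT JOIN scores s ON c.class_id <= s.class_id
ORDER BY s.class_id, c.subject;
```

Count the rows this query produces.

LEFT JOIN keeps every row from `classes`; unmatched rows get NULL for `scores`'s columns.
Matching on c.class_id <= s.class_id. A NULL in a compared column never satisfies the condition.
- c row (class_id=4): matches 6 s row(s) → 6 output row(s).
- c row (class_id=1): matches 8 s row(s) → 8 output row(s).
- c row (class_id=4): matches 6 s row(s) → 6 output row(s).
- c row (class_id=4): matches 6 s row(s) → 6 output row(s).
- c row (class_id=1): matches 8 s row(s) → 8 output row(s).
- c row (class_id=NULL): no match → kept, s columns NULL.
Total: 34 matched + 1 padded = 35 rows.

35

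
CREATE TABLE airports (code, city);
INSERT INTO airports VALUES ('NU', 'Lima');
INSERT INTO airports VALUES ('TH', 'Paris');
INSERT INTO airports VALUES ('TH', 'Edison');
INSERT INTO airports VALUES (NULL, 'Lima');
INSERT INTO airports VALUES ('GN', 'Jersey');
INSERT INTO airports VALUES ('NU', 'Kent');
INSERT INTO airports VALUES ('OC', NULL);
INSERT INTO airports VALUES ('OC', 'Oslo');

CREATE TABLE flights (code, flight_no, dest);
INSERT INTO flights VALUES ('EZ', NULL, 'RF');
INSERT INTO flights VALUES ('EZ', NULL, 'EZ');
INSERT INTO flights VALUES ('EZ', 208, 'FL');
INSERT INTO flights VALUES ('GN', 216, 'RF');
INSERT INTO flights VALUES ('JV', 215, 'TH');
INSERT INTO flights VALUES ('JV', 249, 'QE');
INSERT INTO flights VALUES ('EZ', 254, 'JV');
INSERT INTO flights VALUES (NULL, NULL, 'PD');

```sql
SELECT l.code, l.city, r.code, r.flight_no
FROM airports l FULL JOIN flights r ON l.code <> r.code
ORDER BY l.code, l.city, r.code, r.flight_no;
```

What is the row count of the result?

50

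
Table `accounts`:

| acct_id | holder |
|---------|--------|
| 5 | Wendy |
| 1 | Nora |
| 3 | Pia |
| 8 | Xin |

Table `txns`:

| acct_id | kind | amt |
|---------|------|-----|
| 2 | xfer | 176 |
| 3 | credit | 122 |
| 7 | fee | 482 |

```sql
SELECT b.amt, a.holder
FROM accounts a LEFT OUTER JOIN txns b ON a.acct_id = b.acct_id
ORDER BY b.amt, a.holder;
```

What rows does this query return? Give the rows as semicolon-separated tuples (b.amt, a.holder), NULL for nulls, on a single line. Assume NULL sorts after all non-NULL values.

LEFT JOIN keeps every row from `accounts`; unmatched rows get NULL for `txns`'s columns.
Matching on a.acct_id = b.acct_id.
Matched pairs: 1; unmatched a rows kept: 3.

(122, Pia); (NULL, Nora); (NULL, Wendy); (NULL, Xin)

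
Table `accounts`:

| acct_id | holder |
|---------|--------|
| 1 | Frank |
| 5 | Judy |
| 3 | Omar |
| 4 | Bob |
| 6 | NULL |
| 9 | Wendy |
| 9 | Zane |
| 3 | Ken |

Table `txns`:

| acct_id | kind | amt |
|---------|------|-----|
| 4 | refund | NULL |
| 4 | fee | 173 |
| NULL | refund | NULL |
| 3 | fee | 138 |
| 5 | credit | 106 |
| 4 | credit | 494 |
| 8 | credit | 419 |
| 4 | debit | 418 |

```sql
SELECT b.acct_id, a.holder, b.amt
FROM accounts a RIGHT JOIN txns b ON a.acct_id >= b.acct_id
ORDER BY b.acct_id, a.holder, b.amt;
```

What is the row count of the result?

34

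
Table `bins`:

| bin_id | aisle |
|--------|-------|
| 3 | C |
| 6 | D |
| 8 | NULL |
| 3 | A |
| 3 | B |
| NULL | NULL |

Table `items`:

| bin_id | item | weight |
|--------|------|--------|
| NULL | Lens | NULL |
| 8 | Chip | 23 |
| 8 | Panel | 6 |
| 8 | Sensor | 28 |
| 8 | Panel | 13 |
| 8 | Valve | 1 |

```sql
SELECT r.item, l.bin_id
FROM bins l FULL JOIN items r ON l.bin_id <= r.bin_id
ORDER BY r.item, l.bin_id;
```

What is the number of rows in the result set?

27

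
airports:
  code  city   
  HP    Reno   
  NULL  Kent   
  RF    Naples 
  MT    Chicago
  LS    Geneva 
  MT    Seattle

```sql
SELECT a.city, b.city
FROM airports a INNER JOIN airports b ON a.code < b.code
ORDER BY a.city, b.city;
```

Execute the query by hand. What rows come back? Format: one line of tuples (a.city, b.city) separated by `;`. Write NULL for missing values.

(Chicago, Naples); (Geneva, Chicago); (Geneva, Naples); (Geneva, Seattle); (Reno, Chicago); (Reno, Geneva); (Reno, Naples); (Reno, Seattle); (Seattle, Naples)

INNER JOIN keeps only pairs where the ON condition holds.
Matching on a.code < b.code. A NULL in a compared column never satisfies the condition.
- a[0] code=HP → 4 match(es) in b → 4 row(s).
- a[1] code=NULL → no match; dropped.
- a[2] code=RF → no match; dropped.
- a[3] code=MT → 1 match(es) in b → 1 row(s).
- a[4] code=LS → 3 match(es) in b → 3 row(s).
- a[5] code=MT → 1 match(es) in b → 1 row(s).
After projecting and ordering:
a.city | b.city
Chicago | Naples
Geneva | Chicago
Geneva | Naples
Geneva | Seattle
Reno | Chicago
Reno | Geneva
Reno | Naples
Reno | Seattle
Seattle | Naples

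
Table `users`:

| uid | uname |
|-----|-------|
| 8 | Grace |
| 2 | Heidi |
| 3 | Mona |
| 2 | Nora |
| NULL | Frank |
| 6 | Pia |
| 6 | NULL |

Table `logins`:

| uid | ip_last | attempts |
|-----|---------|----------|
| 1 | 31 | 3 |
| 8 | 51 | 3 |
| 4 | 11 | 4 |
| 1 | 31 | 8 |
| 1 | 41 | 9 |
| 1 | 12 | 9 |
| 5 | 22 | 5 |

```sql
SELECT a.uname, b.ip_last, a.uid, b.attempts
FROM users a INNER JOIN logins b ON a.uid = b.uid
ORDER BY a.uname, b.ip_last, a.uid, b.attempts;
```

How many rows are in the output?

INNER JOIN keeps only pairs where the ON condition holds.
Matching on a.uid = b.uid. A NULL in a compared column never satisfies the condition.
Matched pairs: 1.
Total: 1 rows.

1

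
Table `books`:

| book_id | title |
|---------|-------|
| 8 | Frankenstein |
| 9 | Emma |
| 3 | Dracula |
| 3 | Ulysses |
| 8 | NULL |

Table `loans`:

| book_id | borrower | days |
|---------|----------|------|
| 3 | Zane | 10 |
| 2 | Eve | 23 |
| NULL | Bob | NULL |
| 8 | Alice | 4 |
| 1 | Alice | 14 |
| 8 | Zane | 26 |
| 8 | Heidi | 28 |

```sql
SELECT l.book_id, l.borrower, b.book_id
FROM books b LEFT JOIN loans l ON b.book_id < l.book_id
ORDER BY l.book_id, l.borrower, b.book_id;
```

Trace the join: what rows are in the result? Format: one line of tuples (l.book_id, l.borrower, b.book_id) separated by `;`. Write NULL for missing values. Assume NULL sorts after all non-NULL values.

(8, Alice, 3); (8, Alice, 3); (8, Heidi, 3); (8, Heidi, 3); (8, Zane, 3); (8, Zane, 3); (NULL, NULL, 8); (NULL, NULL, 8); (NULL, NULL, 9)

LEFT JOIN keeps every row from `books`; unmatched rows get NULL for `loans`'s columns.
Matching on b.book_id < l.book_id. A NULL in a compared column never satisfies the condition.
- book_id=8: no l row matches, row kept with l columns NULL.
- book_id=9: no l row matches, row kept with l columns NULL.
- book_id=3: 3 matching l row(s), so 3 row(s) emitted.
- book_id=3: 3 matching l row(s), so 3 row(s) emitted.
- book_id=8: no l row matches, row kept with l columns NULL.
After projecting and ordering:
l.book_id | l.borrower | b.book_id
8 | Alice | 3
8 | Alice | 3
8 | Heidi | 3
8 | Heidi | 3
8 | Zane | 3
8 | Zane | 3
NULL | NULL | 8
NULL | NULL | 8
NULL | NULL | 9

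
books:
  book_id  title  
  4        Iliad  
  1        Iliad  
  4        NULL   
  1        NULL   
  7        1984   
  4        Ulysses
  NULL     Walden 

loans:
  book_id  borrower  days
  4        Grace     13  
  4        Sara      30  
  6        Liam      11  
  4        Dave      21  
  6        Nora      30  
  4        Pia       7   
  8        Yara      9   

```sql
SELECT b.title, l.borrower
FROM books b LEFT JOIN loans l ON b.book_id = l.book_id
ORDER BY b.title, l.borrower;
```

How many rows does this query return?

16

LEFT JOIN keeps every row from `books`; unmatched rows get NULL for `loans`'s columns.
Matching on b.book_id = l.book_id. A NULL in a compared column never satisfies the condition.
Matched pairs: 12; unmatched b rows kept: 4.
Total: 12 matched + 4 padded = 16 rows.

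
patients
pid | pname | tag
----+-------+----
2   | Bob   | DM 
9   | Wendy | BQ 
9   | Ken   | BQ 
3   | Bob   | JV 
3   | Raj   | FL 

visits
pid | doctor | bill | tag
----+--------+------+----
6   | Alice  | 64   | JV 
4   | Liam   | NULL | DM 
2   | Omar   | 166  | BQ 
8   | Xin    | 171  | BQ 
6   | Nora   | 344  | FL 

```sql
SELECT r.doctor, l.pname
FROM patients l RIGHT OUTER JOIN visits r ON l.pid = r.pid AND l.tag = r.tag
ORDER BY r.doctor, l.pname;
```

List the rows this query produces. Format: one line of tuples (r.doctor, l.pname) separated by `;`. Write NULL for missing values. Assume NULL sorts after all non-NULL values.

(Alice, NULL); (Liam, NULL); (Nora, NULL); (Omar, NULL); (Xin, NULL)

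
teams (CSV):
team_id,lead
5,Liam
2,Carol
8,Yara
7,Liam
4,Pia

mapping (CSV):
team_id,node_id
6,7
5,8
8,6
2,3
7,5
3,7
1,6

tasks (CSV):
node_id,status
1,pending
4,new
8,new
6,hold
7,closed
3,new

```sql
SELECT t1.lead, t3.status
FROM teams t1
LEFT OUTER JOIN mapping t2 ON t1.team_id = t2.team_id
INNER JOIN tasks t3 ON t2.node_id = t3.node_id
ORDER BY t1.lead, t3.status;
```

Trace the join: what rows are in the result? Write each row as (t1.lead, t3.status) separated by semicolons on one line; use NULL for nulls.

Joins associate left-to-right: teams LEFT JOIN mapping on team_id gives 5 intermediate row(s).
Then INNER JOIN `tasks t3` on node_id: keep only rows whose t2.node_id appears in t3.

(Carol, new); (Liam, new); (Yara, hold)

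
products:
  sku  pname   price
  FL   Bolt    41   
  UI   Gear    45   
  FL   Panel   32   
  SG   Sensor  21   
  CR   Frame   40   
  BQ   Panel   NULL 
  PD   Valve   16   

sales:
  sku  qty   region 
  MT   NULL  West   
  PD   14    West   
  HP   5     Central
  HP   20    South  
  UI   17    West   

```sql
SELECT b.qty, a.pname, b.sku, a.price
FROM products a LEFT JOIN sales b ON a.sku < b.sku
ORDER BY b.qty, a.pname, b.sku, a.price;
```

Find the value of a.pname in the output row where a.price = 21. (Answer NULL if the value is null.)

LEFT JOIN keeps every row from `products`; unmatched rows get NULL for `sales`'s columns.
Matching on a.sku < b.sku.
- a (sku=FL) pairs with 5 row(s) of b.
- a (sku=UI) has no partner → padded with NULL.
- a (sku=FL) pairs with 5 row(s) of b.
- a (sku=SG) pairs with 1 row(s) of b.
- a (sku=CR) pairs with 5 row(s) of b.
- a (sku=BQ) pairs with 5 row(s) of b.
- a (sku=PD) pairs with 1 row(s) of b.

Sensor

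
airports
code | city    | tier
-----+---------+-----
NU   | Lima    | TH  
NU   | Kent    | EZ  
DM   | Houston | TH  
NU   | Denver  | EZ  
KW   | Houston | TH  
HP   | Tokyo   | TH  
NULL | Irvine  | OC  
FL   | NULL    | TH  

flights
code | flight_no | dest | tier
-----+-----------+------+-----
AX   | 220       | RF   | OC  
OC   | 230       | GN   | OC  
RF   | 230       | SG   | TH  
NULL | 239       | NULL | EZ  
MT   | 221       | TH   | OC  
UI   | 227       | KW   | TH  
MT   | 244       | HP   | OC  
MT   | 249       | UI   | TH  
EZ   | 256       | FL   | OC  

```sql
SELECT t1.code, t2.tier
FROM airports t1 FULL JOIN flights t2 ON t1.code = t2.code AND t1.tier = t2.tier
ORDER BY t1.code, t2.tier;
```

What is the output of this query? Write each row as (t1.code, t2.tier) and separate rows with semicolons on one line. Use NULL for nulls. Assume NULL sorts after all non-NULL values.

(DM, NULL); (FL, NULL); (HP, NULL); (KW, NULL); (NU, NULL); (NU, NULL); (NU, NULL); (NULL, EZ); (NULL, OC); (NULL, OC); (NULL, OC); (NULL, OC); (NULL, OC); (NULL, TH); (NULL, TH); (NULL, TH); (NULL, NULL)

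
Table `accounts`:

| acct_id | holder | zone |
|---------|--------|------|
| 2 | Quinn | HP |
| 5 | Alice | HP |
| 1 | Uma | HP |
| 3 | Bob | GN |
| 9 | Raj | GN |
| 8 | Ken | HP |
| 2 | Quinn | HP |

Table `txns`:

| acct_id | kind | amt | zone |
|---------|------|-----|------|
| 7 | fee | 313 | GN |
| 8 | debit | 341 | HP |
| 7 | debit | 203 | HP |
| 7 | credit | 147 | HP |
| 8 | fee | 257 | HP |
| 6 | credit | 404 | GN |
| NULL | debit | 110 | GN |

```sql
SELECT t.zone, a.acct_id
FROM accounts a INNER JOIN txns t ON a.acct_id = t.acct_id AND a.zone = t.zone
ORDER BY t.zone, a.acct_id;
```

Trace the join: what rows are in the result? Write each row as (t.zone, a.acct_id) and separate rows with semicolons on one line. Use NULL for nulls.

INNER JOIN keeps only pairs where the ON condition holds.
Matching on a.acct_id = t.acct_id AND a.zone = t.zone. A NULL in a compared column never satisfies the condition.
Matched pairs: 2.

(HP, 8); (HP, 8)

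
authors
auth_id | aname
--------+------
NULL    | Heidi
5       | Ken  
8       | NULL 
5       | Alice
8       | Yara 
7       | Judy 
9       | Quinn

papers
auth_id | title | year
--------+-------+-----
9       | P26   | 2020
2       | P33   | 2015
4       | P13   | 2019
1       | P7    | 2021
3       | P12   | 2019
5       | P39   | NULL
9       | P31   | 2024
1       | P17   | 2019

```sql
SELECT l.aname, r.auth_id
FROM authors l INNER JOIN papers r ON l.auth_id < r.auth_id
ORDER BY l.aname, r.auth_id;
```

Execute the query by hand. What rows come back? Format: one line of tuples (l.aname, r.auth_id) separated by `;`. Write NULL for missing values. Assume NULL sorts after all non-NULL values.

(Alice, 9); (Alice, 9); (Judy, 9); (Judy, 9); (Ken, 9); (Ken, 9); (Yara, 9); (Yara, 9); (NULL, 9); (NULL, 9)

INNER JOIN keeps only pairs where the ON condition holds.
Matching on l.auth_id < r.auth_id. A NULL in a compared column never satisfies the condition.
- l row (auth_id=NULL): no match → dropped.
- l row (auth_id=5): matches 2 r row(s) → 2 output row(s).
- l row (auth_id=8): matches 2 r row(s) → 2 output row(s).
- l row (auth_id=5): matches 2 r row(s) → 2 output row(s).
- l row (auth_id=8): matches 2 r row(s) → 2 output row(s).
- l row (auth_id=7): matches 2 r row(s) → 2 output row(s).
- l row (auth_id=9): no match → dropped.
After projecting and ordering:
l.aname | r.auth_id
Alice | 9
Alice | 9
Judy | 9
Judy | 9
Ken | 9
Ken | 9
Yara | 9
Yara | 9
NULL | 9
NULL | 9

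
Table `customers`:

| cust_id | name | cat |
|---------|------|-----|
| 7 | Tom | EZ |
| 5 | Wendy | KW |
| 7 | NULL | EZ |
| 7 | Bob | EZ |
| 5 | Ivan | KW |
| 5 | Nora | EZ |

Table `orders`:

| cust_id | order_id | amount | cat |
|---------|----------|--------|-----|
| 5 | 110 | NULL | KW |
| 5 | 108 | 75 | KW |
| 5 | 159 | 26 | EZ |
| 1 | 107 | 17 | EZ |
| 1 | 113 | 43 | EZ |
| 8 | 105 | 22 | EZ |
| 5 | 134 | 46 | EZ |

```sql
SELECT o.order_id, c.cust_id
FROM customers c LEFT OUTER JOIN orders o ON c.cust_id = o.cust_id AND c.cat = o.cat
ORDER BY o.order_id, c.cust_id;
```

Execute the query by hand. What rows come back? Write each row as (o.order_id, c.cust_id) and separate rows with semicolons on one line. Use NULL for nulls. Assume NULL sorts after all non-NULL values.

(108, 5); (108, 5); (110, 5); (110, 5); (134, 5); (159, 5); (NULL, 7); (NULL, 7); (NULL, 7)

LEFT JOIN keeps every row from `customers`; unmatched rows get NULL for `orders`'s columns.
Matching on c.cust_id = o.cust_id AND c.cat = o.cat.
Matched pairs: 6; unmatched c rows kept: 3.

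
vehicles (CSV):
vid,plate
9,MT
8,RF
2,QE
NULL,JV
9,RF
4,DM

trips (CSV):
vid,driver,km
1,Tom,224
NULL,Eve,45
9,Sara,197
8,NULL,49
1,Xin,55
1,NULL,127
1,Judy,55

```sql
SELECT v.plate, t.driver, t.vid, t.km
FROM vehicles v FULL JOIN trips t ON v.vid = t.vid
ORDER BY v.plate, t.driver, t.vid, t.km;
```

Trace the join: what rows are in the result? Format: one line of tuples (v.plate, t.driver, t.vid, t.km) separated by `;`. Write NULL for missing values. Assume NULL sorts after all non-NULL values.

FULL OUTER JOIN keeps every row from both sides; unmatched rows get NULL for the other side's columns.
Matching on v.vid = t.vid. A NULL in a compared column never satisfies the condition.
Matched pairs: 3; unmatched v rows kept: 3; unmatched t rows kept: 5.

(DM, NULL, NULL, NULL); (JV, NULL, NULL, NULL); (MT, Sara, 9, 197); (QE, NULL, NULL, NULL); (RF, Sara, 9, 197); (RF, NULL, 8, 49); (NULL, Eve, NULL, 45); (NULL, Judy, 1, 55); (NULL, Tom, 1, 224); (NULL, Xin, 1, 55); (NULL, NULL, 1, 127)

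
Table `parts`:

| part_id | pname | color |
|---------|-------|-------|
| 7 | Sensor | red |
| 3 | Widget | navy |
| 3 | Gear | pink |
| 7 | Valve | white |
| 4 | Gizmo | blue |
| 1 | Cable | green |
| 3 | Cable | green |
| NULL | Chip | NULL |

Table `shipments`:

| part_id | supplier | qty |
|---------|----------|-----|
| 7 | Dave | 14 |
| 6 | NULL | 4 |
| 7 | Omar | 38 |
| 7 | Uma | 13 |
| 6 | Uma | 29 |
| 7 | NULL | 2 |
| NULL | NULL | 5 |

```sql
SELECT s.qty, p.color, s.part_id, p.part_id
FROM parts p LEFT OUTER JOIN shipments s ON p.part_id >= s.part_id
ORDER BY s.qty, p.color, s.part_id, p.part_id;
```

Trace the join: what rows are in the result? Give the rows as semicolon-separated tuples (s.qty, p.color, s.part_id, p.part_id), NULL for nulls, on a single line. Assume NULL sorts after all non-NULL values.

(2, red, 7, 7); (2, white, 7, 7); (4, red, 6, 7); (4, white, 6, 7); (13, red, 7, 7); (13, white, 7, 7); (14, red, 7, 7); (14, white, 7, 7); (29, red, 6, 7); (29, white, 6, 7); (38, red, 7, 7); (38, white, 7, 7); (NULL, blue, NULL, 4); (NULL, green, NULL, 1); (NULL, green, NULL, 3); (NULL, navy, NULL, 3); (NULL, pink, NULL, 3); (NULL, NULL, NULL, NULL)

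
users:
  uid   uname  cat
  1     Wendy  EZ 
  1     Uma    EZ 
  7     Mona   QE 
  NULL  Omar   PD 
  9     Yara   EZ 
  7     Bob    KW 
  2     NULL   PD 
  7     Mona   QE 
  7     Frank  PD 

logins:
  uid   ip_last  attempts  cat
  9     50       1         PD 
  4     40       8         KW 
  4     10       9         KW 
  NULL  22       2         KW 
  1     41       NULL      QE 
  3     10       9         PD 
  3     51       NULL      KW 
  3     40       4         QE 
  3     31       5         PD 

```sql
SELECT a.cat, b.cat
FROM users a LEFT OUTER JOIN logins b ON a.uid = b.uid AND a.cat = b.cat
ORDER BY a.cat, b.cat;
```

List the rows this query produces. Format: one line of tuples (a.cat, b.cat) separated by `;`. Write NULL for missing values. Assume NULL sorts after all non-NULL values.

(EZ, NULL); (EZ, NULL); (EZ, NULL); (KW, NULL); (PD, NULL); (PD, NULL); (PD, NULL); (QE, NULL); (QE, NULL)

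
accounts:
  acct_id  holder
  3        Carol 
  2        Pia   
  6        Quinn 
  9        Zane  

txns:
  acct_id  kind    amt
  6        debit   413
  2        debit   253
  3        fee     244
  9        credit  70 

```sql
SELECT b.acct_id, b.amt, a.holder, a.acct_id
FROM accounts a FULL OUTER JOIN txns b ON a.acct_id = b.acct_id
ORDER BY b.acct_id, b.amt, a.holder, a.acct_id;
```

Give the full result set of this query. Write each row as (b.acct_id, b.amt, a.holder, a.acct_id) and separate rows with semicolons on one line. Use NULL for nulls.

FULL OUTER JOIN keeps every row from both sides; unmatched rows get NULL for the other side's columns.
Matching on a.acct_id = b.acct_id.
- acct_id=3: 1 matching b row(s), so 1 row(s) emitted.
- acct_id=2: 1 matching b row(s), so 1 row(s) emitted.
- acct_id=6: 1 matching b row(s), so 1 row(s) emitted.
- acct_id=9: 1 matching b row(s), so 1 row(s) emitted.
After projecting and ordering:
b.acct_id | b.amt | a.holder | a.acct_id
2 | 253 | Pia | 2
3 | 244 | Carol | 3
6 | 413 | Quinn | 6
9 | 70 | Zane | 9

(2, 253, Pia, 2); (3, 244, Carol, 3); (6, 413, Quinn, 6); (9, 70, Zane, 9)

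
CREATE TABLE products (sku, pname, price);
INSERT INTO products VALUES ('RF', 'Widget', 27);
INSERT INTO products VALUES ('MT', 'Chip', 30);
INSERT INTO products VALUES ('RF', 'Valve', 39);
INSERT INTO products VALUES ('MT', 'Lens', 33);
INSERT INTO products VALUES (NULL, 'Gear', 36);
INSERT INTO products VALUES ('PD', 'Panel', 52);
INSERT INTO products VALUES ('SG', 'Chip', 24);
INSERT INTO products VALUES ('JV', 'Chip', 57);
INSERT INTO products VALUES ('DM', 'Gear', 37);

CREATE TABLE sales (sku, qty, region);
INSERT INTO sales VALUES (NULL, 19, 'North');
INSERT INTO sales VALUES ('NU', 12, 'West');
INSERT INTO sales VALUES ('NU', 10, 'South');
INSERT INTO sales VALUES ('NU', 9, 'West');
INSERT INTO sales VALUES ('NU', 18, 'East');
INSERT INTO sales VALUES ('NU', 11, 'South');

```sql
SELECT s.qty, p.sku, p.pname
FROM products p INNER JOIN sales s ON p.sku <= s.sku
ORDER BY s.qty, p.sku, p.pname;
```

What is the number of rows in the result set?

20

INNER JOIN keeps only pairs where the ON condition holds.
Matching on p.sku <= s.sku. A NULL in a compared column never satisfies the condition.
- sku=RF: no matching s row, dropped.
- sku=MT: 5 matching s row(s), so 5 row(s) emitted.
- sku=RF: no matching s row, dropped.
- sku=MT: 5 matching s row(s), so 5 row(s) emitted.
- sku=NULL: no matching s row, dropped.
- sku=PD: no matching s row, dropped.
- sku=SG: no matching s row, dropped.
- sku=JV: 5 matching s row(s), so 5 row(s) emitted.
- sku=DM: 5 matching s row(s), so 5 row(s) emitted.
Total: 20 rows.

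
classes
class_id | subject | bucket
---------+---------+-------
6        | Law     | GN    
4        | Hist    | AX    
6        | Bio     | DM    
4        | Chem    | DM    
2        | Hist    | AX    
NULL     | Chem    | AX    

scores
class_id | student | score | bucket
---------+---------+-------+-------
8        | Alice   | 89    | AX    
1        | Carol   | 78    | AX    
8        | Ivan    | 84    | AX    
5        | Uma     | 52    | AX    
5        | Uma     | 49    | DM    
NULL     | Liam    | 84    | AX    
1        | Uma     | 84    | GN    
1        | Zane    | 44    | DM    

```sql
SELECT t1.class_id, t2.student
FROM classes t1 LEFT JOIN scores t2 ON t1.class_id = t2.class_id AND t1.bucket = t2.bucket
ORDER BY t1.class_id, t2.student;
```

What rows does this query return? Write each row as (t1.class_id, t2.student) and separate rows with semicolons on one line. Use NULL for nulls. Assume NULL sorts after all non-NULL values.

LEFT JOIN keeps every row from `classes`; unmatched rows get NULL for `scores`'s columns.
Matching on t1.class_id = t2.class_id AND t1.bucket = t2.bucket. A NULL in a compared column never satisfies the condition.
- t1[0] class_id=6, bucket=GN → no match; kept with NULLs on the t2 side.
- t1[1] class_id=4, bucket=AX → no match; kept with NULLs on the t2 side.
- t1[2] class_id=6, bucket=DM → no match; kept with NULLs on the t2 side.
- t1[3] class_id=4, bucket=DM → no match; kept with NULLs on the t2 side.
- t1[4] class_id=2, bucket=AX → no match; kept with NULLs on the t2 side.
- t1[5] class_id=NULL, bucket=AX → no match; kept with NULLs on the t2 side.
After projecting and ordering:
t1.class_id | t2.student
2 | NULL
4 | NULL
4 | NULL
6 | NULL
6 | NULL
NULL | NULL

(2, NULL); (4, NULL); (4, NULL); (6, NULL); (6, NULL); (NULL, NULL)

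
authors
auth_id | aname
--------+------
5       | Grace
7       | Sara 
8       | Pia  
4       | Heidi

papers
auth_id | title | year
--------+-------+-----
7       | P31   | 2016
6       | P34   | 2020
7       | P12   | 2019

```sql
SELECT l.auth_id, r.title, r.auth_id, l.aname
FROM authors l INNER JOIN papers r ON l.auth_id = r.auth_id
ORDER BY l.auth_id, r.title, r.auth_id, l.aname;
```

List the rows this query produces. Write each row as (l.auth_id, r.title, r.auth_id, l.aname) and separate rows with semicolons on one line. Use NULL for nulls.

INNER JOIN keeps only pairs where the ON condition holds.
Matching on l.auth_id = r.auth_id.
- auth_id=5: no matching r row, dropped.
- auth_id=7: 2 matching r row(s), so 2 row(s) emitted.
- auth_id=8: no matching r row, dropped.
- auth_id=4: no matching r row, dropped.
After projecting and ordering:
l.auth_id | r.title | r.auth_id | l.aname
7 | P12 | 7 | Sara
7 | P31 | 7 | Sara

(7, P12, 7, Sara); (7, P31, 7, Sara)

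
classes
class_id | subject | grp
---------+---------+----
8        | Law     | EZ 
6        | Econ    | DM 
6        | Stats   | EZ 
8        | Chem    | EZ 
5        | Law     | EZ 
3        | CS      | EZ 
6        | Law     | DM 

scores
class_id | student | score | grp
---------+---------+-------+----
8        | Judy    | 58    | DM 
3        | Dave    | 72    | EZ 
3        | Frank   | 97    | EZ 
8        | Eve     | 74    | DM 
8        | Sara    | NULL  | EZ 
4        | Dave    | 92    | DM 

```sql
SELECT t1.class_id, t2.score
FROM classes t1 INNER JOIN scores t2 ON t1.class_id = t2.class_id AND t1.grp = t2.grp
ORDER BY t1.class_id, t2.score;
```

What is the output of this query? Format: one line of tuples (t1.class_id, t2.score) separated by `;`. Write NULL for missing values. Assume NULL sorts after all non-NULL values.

INNER JOIN keeps only pairs where the ON condition holds.
Matching on t1.class_id = t2.class_id AND t1.grp = t2.grp.
- t1 row (class_id=8, grp=EZ): matches 1 t2 row(s) → 1 output row(s).
- t1 row (class_id=6, grp=DM): no match → dropped.
- t1 row (class_id=6, grp=EZ): no match → dropped.
- t1 row (class_id=8, grp=EZ): matches 1 t2 row(s) → 1 output row(s).
- t1 row (class_id=5, grp=EZ): no match → dropped.
- t1 row (class_id=3, grp=EZ): matches 2 t2 row(s) → 2 output row(s).
- t1 row (class_id=6, grp=DM): no match → dropped.
After projecting and ordering:
t1.class_id | t2.score
3 | 72
3 | 97
8 | NULL
8 | NULL

(3, 72); (3, 97); (8, NULL); (8, NULL)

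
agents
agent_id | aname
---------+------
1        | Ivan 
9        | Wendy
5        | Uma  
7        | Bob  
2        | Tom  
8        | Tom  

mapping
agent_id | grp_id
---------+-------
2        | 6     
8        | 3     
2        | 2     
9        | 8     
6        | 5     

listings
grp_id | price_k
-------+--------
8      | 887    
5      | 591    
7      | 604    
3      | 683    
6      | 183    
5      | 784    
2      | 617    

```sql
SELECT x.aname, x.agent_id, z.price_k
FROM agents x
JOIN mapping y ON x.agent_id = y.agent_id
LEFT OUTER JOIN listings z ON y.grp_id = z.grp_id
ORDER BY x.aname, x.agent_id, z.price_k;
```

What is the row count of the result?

4

Step 1 — x INNER JOIN y on agent_id → 4 row(s).
Then LEFT JOIN `listings z` on grp_id: each of those 4 rows is kept; rows whose y.grp_id has no match in z get NULL for z's columns.
Result: 4 row(s).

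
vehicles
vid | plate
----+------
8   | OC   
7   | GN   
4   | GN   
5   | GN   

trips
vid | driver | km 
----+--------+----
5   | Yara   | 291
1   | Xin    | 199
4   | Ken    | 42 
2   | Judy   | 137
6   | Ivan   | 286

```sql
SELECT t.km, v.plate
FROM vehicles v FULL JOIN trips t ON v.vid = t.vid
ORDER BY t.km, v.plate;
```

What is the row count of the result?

7

FULL OUTER JOIN keeps every row from both sides; unmatched rows get NULL for the other side's columns.
Matching on v.vid = t.vid.
- v (vid=8) has no partner → padded with NULL.
- v (vid=7) has no partner → padded with NULL.
- v (vid=4) pairs with 1 row(s) of t.
- v (vid=5) pairs with 1 row(s) of t.
- 3 row(s) from t found no v partner → padded with NULL.
Total: 2 matched + 5 padded = 7 rows.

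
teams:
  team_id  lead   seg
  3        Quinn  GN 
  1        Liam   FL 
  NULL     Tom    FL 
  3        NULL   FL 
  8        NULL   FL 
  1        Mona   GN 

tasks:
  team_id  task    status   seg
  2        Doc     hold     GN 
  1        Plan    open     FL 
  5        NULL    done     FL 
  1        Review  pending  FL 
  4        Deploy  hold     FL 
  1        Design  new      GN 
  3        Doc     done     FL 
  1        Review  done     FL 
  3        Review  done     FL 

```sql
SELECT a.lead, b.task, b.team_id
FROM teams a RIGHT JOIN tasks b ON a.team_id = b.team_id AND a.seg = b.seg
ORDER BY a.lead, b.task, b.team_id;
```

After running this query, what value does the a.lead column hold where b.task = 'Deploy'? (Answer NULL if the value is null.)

NULL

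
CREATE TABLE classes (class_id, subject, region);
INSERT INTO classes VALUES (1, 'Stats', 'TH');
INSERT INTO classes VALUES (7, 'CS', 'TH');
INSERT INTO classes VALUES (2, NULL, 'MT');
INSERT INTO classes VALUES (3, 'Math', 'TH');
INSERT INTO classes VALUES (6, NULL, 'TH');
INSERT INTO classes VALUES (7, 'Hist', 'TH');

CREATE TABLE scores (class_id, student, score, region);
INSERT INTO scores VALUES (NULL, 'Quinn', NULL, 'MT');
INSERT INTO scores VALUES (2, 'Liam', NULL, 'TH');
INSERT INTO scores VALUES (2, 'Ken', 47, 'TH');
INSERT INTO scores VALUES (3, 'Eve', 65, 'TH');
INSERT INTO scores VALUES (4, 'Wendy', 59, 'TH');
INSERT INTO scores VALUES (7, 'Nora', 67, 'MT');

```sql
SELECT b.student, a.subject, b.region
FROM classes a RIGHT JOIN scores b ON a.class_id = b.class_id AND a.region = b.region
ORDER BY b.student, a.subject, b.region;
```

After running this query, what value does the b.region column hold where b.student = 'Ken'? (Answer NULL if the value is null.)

TH

RIGHT JOIN keeps every row from `scores`; unmatched rows get NULL for `classes`'s columns.
Matching on a.class_id = b.class_id AND a.region = b.region. A NULL in a compared column never satisfies the condition.
- a[0] class_id=1, region=TH → no match.
- a[1] class_id=7, region=TH → no match.
- a[2] class_id=2, region=MT → no match.
- a[3] class_id=3, region=TH → 1 match(es) in b → 1 row(s).
- a[4] class_id=6, region=TH → no match.
- a[5] class_id=7, region=TH → no match.
- plus 5 unmatched b row(s), each kept with NULL a columns.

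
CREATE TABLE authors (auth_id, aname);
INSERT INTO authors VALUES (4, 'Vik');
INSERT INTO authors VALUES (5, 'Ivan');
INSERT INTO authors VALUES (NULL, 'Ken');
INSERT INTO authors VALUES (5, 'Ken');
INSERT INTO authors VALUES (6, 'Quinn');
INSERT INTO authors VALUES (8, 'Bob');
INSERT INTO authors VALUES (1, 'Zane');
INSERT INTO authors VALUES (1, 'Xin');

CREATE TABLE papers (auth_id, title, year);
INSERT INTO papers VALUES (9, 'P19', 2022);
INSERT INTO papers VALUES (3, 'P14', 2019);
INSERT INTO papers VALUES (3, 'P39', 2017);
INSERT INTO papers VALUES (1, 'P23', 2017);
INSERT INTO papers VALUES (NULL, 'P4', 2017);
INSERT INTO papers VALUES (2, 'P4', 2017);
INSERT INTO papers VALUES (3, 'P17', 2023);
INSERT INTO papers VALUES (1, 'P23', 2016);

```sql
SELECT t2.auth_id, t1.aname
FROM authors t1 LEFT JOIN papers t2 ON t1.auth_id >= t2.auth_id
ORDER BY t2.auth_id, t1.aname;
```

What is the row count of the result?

35

LEFT JOIN keeps every row from `authors`; unmatched rows get NULL for `papers`'s columns.
Matching on t1.auth_id >= t2.auth_id. A NULL in a compared column never satisfies the condition.
Matched pairs: 34; unmatched t1 rows kept: 1.
Total: 34 matched + 1 padded = 35 rows.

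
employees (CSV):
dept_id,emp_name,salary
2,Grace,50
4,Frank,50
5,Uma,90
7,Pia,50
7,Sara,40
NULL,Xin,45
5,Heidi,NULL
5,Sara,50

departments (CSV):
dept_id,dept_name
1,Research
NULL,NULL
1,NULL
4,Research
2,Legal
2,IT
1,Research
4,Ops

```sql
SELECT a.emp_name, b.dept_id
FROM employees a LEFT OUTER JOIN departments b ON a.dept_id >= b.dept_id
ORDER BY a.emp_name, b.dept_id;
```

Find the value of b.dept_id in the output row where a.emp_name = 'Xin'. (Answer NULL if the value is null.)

LEFT JOIN keeps every row from `employees`; unmatched rows get NULL for `departments`'s columns.
Matching on a.dept_id >= b.dept_id. A NULL in a compared column never satisfies the condition.
- a (dept_id=2) pairs with 5 row(s) of b.
- a (dept_id=4) pairs with 7 row(s) of b.
- a (dept_id=5) pairs with 7 row(s) of b.
- a (dept_id=7) pairs with 7 row(s) of b.
- a (dept_id=7) pairs with 7 row(s) of b.
- a (dept_id=NULL) has no partner → padded with NULL.
- a (dept_id=5) pairs with 7 row(s) of b.
- a (dept_id=5) pairs with 7 row(s) of b.

NULL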